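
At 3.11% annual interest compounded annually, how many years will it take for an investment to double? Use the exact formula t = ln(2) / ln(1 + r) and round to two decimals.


Doubling condition: (1 + r)^t = 2
Take ln of both sides: t × ln(1 + r) = ln(2)
t = ln(2) / ln(1 + r)
t = 0.693147 / 0.030626
t = 22.63

t = ln(2) / ln(1 + r) = 22.63 years


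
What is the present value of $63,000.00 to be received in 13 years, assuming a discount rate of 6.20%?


Present value formula: PV = FV / (1 + r)^t
PV = $63,000.00 / (1 + 0.062)^13
PV = $63,000.00 / 2.185842
PV = $28,821.85

PV = FV / (1 + r)^t = $28,821.85


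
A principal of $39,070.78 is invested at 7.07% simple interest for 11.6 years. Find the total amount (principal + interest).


Total amount formula: A = P(1 + rt) = P + P·r·t
Interest: I = P × r × t = $39,070.78 × 0.0707 × 11.6 = $32,042.73
A = P + I = $39,070.78 + $32,042.73 = $71,113.51

A = P + I = P(1 + rt) = $71,113.51


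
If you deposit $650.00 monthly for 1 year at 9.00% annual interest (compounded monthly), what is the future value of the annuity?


Future value of an ordinary annuity: FV = PMT × ((1 + r)^n − 1) / r
Monthly rate r = 0.09/12 = 0.0075, n = 12
FV = $650.00 × ((1 + 0.09/12)^12 − 1) / (0.09/12)
FV = $650.00 × 12.507586
FV = $8,129.93

FV = PMT × ((1+r)^n - 1)/r = $8,129.93


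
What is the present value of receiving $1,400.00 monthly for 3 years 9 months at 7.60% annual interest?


Present value of an ordinary annuity: PV = PMT × (1 − (1 + r)^(−n)) / r
Monthly rate r = 0.076/12 ≈ 0.00633333, n = 45
PV = $1,400.00 × (1 − (1 + 0.076/12)^(−45)) / (0.076/12)
PV = $1,400.00 × 39.048884
PV = $54,668.44

PV = PMT × (1-(1+r)^(-n))/r = $54,668.44


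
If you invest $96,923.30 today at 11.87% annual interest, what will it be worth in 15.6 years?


Future value formula: FV = PV × (1 + r)^t
FV = $96,923.30 × (1 + 0.1187)^15.6
FV = $96,923.30 × 5.7535084
FV = $557,649.02

FV = PV × (1 + r)^t = $557,649.02


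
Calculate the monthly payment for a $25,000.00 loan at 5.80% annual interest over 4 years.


Loan payment formula: PMT = PV × r / (1 − (1 + r)^(−n))
Monthly rate r = 0.058/12 ≈ 0.00483333, n = 48 months
Denominator: 1 − (1 + 0.058/12)^(−48) = 0.2066106
PMT = $25,000.00 × (0.058/12) / 0.2066106
PMT = $584.84 per month

PMT = PV × r / (1-(1+r)^(-n)) = $584.84/month


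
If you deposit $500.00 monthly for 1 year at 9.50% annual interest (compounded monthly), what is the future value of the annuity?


Future value of an ordinary annuity: FV = PMT × ((1 + r)^n − 1) / r
Monthly rate r = 0.095/12 ≈ 0.00791667, n = 12
FV = $500.00 × ((1 + 0.095/12)^12 − 1) / (0.095/12)
FV = $500.00 × 12.536537
FV = $6,268.27

FV = PMT × ((1+r)^n - 1)/r = $6,268.27


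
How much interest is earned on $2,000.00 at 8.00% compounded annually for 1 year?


Compound interest earned = final amount − principal.
A = P(1 + r/n)^(nt) = $2,000.00 × (1 + 0.08/1)^(1 × 1) = $2,160.00
Interest = A − P = $2,160.00 − $2,000.00 = $160.00

Interest = A - P = $160.00


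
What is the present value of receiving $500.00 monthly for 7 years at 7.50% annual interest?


Present value of an ordinary annuity: PV = PMT × (1 − (1 + r)^(−n)) / r
Monthly rate r = 0.075/12 = 0.00625, n = 84
PV = $500.00 × (1 − (1 + 0.075/12)^(−84)) / (0.075/12)
PV = $500.00 × 65.196376
PV = $32,598.19

PV = PMT × (1-(1+r)^(-n))/r = $32,598.19


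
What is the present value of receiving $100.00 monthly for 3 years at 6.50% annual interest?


Present value of an ordinary annuity: PV = PMT × (1 − (1 + r)^(−n)) / r
Monthly rate r = 0.065/12 ≈ 0.00541667, n = 36
PV = $100.00 × (1 − (1 + 0.065/12)^(−36)) / (0.065/12)
PV = $100.00 × 32.627489
PV = $3,262.75

PV = PMT × (1-(1+r)^(-n))/r = $3,262.75


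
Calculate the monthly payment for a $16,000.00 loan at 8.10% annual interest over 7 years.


Loan payment formula: PMT = PV × r / (1 − (1 + r)^(−n))
Monthly rate r = 0.081/12 = 0.00675, n = 84 months
Denominator: 1 − (1 + 0.081/12)^(−84) = 0.431694
PMT = $16,000.00 × (0.081/12) / 0.431694
PMT = $250.18 per month

PMT = PV × r / (1-(1+r)^(-n)) = $250.18/month


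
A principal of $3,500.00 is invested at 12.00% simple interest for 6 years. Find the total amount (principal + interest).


Total amount formula: A = P(1 + rt) = P + P·r·t
Interest: I = P × r × t = $3,500.00 × 0.12 × 6 = $2,520.00
A = P + I = $3,500.00 + $2,520.00 = $6,020.00

A = P + I = P(1 + rt) = $6,020.00


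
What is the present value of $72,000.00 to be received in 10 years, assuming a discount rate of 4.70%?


Present value formula: PV = FV / (1 + r)^t
PV = $72,000.00 / (1 + 0.047)^10
PV = $72,000.00 / 1.5829486
PV = $45,484.74

PV = FV / (1 + r)^t = $45,484.74


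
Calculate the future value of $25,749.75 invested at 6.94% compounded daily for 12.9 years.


Compound interest formula: A = P(1 + r/n)^(nt)
A = $25,749.75 × (1 + 0.0694/365)^(365 × 12.9)
Growth factor: (1 + 0.0694/365)^4708.5 = 2.447764
A = $25,749.75 × 2.447764
A = $63,029.31

A = P(1 + r/n)^(nt) = $63,029.31


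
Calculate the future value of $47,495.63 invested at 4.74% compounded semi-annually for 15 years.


Compound interest formula: A = P(1 + r/n)^(nt)
A = $47,495.63 × (1 + 0.0474/2)^(2 × 15)
Growth factor: (1 + 0.0474/2)^30 = 2.019208
A = $47,495.63 × 2.019208
A = $95,903.56

A = P(1 + r/n)^(nt) = $95,903.56


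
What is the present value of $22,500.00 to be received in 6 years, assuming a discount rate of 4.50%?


Present value formula: PV = FV / (1 + r)^t
PV = $22,500.00 / (1 + 0.045)^6
PV = $22,500.00 / 1.3022601
PV = $17,277.65

PV = FV / (1 + r)^t = $17,277.65


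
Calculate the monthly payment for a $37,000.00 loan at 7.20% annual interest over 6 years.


Loan payment formula: PMT = PV × r / (1 − (1 + r)^(−n))
Monthly rate r = 0.072/12 = 0.006, n = 72 months
Denominator: 1 − (1 + 0.072/12)^(−72) = 0.349952
PMT = $37,000.00 × (0.072/12) / 0.349952
PMT = $634.37 per month

PMT = PV × r / (1-(1+r)^(-n)) = $634.37/month


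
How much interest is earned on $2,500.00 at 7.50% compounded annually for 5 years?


Compound interest earned = final amount − principal.
A = P(1 + r/n)^(nt) = $2,500.00 × (1 + 0.075/1)^(1 × 5) = $3,589.07
Interest = A − P = $3,589.07 − $2,500.00 = $1,089.07

Interest = A - P = $1,089.07


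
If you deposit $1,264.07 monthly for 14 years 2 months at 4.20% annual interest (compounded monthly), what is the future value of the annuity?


Future value of an ordinary annuity: FV = PMT × ((1 + r)^n − 1) / r
Monthly rate r = 0.042/12 = 0.0035, n = 170
FV = $1,264.07 × ((1 + 0.042/12)^170 − 1) / (0.042/12)
FV = $1,264.07 × 231.756714
FV = $292,956.71

FV = PMT × ((1+r)^n - 1)/r = $292,956.71


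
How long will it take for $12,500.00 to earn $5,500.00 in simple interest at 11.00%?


Rearrange the simple interest formula for t:
I = P × r × t  ⇒  t = I / (P × r)
t = $5,500.00 / ($12,500.00 × 0.11)
t = 4

t = I/(P×r) = 4 years


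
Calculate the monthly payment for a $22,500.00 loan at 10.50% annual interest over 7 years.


Loan payment formula: PMT = PV × r / (1 − (1 + r)^(−n))
Monthly rate r = 0.105/12 = 0.00875, n = 84 months
Denominator: 1 − (1 + 0.105/12)^(−84) = 0.518959
PMT = $22,500.00 × (0.105/12) / 0.518959
PMT = $379.37 per month

PMT = PV × r / (1-(1+r)^(-n)) = $379.37/month


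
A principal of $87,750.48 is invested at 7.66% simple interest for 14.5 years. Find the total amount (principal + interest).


Total amount formula: A = P(1 + rt) = P + P·r·t
Interest: I = P × r × t = $87,750.48 × 0.0766 × 14.5 = $97,464.46
A = P + I = $87,750.48 + $97,464.46 = $185,214.94

A = P + I = P(1 + rt) = $185,214.94


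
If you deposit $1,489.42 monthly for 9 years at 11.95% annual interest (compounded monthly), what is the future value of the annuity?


Future value of an ordinary annuity: FV = PMT × ((1 + r)^n − 1) / r
Monthly rate r = 0.1195/12 ≈ 0.00995833, n = 108
FV = $1,489.42 × ((1 + 0.1195/12)^108 − 1) / (0.1195/12)
FV = $1,489.42 × 192.392122
FV = $286,552.67

FV = PMT × ((1+r)^n - 1)/r = $286,552.67


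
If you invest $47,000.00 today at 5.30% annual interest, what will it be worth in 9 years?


Future value formula: FV = PV × (1 + r)^t
FV = $47,000.00 × (1 + 0.053)^9
FV = $47,000.00 × 1.5916785
FV = $74,808.89

FV = PV × (1 + r)^t = $74,808.89


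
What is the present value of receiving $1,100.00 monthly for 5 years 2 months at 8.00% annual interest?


Present value of an ordinary annuity: PV = PMT × (1 − (1 + r)^(−n)) / r
Monthly rate r = 0.08/12 ≈ 0.00666667, n = 62
PV = $1,100.00 × (1 − (1 + 0.08/12)^(−62)) / (0.08/12)
PV = $1,100.00 × 50.647548
PV = $55,712.30

PV = PMT × (1-(1+r)^(-n))/r = $55,712.30


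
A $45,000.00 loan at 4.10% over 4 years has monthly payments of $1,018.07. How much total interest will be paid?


Total paid over the life of the loan = PMT × n.
Total paid = $1,018.07 × 48 = $48,867.36
Total interest = total paid − principal = $48,867.36 − $45,000.00 = $3,867.36

Total interest = (PMT × n) - PV = $3,867.36


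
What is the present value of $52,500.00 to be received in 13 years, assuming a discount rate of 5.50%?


Present value formula: PV = FV / (1 + r)^t
PV = $52,500.00 / (1 + 0.055)^13
PV = $52,500.00 / 2.0057739
PV = $26,174.44

PV = FV / (1 + r)^t = $26,174.44


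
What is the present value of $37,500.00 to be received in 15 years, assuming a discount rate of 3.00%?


Present value formula: PV = FV / (1 + r)^t
PV = $37,500.00 / (1 + 0.03)^15
PV = $37,500.00 / 1.5579674
PV = $24,069.82

PV = FV / (1 + r)^t = $24,069.82


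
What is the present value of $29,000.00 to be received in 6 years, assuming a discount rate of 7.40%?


Present value formula: PV = FV / (1 + r)^t
PV = $29,000.00 / (1 + 0.074)^6
PV = $29,000.00 / 1.5347078
PV = $18,896.11

PV = FV / (1 + r)^t = $18,896.11


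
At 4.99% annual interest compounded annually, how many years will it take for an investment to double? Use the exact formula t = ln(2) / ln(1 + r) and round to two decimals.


Doubling condition: (1 + r)^t = 2
Take ln of both sides: t × ln(1 + r) = ln(2)
t = ln(2) / ln(1 + r)
t = 0.693147 / 0.048695
t = 14.23

t = ln(2) / ln(1 + r) = 14.23 years


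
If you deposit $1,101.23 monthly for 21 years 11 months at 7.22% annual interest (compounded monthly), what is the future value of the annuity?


Future value of an ordinary annuity: FV = PMT × ((1 + r)^n − 1) / r
Monthly rate r = 0.0722/12 ≈ 0.00601667, n = 263
FV = $1,101.23 × ((1 + 0.0722/12)^263 − 1) / (0.0722/12)
FV = $1,101.23 × 638.812411
FV = $703,479.39

FV = PMT × ((1+r)^n - 1)/r = $703,479.39


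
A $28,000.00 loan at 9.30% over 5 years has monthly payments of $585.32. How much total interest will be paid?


Total paid over the life of the loan = PMT × n.
Total paid = $585.32 × 60 = $35,119.20
Total interest = total paid − principal = $35,119.20 − $28,000.00 = $7,119.20

Total interest = (PMT × n) - PV = $7,119.20


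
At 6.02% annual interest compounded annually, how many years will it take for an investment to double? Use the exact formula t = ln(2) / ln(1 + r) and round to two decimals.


Doubling condition: (1 + r)^t = 2
Take ln of both sides: t × ln(1 + r) = ln(2)
t = ln(2) / ln(1 + r)
t = 0.693147 / 0.058458
t = 11.86

t = ln(2) / ln(1 + r) = 11.86 years


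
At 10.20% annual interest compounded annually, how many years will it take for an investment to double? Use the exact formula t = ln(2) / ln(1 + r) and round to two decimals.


Doubling condition: (1 + r)^t = 2
Take ln of both sides: t × ln(1 + r) = ln(2)
t = ln(2) / ln(1 + r)
t = 0.693147 / 0.097127
t = 7.14

t = ln(2) / ln(1 + r) = 7.14 years


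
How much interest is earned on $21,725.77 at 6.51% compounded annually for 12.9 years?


Compound interest earned = final amount − principal.
A = P(1 + r/n)^(nt) = $21,725.77 × (1 + 0.0651/1)^(1 × 12.9) = $49,012.98
Interest = A − P = $49,012.98 − $21,725.77 = $27,287.21

Interest = A - P = $27,287.21


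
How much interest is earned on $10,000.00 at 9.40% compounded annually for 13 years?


Compound interest earned = final amount − principal.
A = P(1 + r/n)^(nt) = $10,000.00 × (1 + 0.094/1)^(1 × 13) = $32,153.27
Interest = A − P = $32,153.27 − $10,000.00 = $22,153.27

Interest = A - P = $22,153.27


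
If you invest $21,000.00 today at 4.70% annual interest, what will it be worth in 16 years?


Future value formula: FV = PV × (1 + r)^t
FV = $21,000.00 × (1 + 0.047)^16
FV = $21,000.00 × 2.085196
FV = $43,789.12

FV = PV × (1 + r)^t = $43,789.12


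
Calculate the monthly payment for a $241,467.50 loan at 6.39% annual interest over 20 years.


Loan payment formula: PMT = PV × r / (1 − (1 + r)^(−n))
Monthly rate r = 0.0639/12 = 0.005325, n = 240 months
Denominator: 1 − (1 + 0.0639/12)^(−240) = 0.720460
PMT = $241,467.50 × (0.0639/12) / 0.720460
PMT = $1,784.71 per month

PMT = PV × r / (1-(1+r)^(-n)) = $1,784.71/month


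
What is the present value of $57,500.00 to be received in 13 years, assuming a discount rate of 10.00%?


Present value formula: PV = FV / (1 + r)^t
PV = $57,500.00 / (1 + 0.1)^13
PV = $57,500.00 / 3.452271
PV = $16,655.70

PV = FV / (1 + r)^t = $16,655.70


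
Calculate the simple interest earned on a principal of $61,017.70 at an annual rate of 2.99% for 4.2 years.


Simple interest formula: I = P × r × t
I = $61,017.70 × 0.0299 × 4.2
I = $7,662.60

I = P × r × t = $7,662.60


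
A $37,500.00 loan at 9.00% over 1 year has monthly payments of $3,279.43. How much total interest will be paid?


Total paid over the life of the loan = PMT × n.
Total paid = $3,279.43 × 12 = $39,353.16
Total interest = total paid − principal = $39,353.16 − $37,500.00 = $1,853.16

Total interest = (PMT × n) - PV = $1,853.16


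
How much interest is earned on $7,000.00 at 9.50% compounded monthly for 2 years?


Compound interest earned = final amount − principal.
A = P(1 + r/n)^(nt) = $7,000.00 × (1 + 0.095/12)^(12 × 2) = $8,458.42
Interest = A − P = $8,458.42 − $7,000.00 = $1,458.42

Interest = A - P = $1,458.42


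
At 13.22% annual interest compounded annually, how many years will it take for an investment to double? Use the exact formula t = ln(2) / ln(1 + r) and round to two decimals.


Doubling condition: (1 + r)^t = 2
Take ln of both sides: t × ln(1 + r) = ln(2)
t = ln(2) / ln(1 + r)
t = 0.693147 / 0.124163
t = 5.58

t = ln(2) / ln(1 + r) = 5.58 years


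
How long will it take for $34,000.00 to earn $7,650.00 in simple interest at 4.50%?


Rearrange the simple interest formula for t:
I = P × r × t  ⇒  t = I / (P × r)
t = $7,650.00 / ($34,000.00 × 0.045)
t = 5

t = I/(P×r) = 5 years


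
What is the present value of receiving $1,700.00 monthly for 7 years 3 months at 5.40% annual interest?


Present value of an ordinary annuity: PV = PMT × (1 − (1 + r)^(−n)) / r
Monthly rate r = 0.054/12 = 0.0045, n = 87
PV = $1,700.00 × (1 − (1 + 0.054/12)^(−87)) / (0.054/12)
PV = $1,700.00 × 71.858658
PV = $122,159.72

PV = PMT × (1-(1+r)^(-n))/r = $122,159.72


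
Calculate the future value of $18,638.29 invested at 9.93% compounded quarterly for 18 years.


Compound interest formula: A = P(1 + r/n)^(nt)
A = $18,638.29 × (1 + 0.0993/4)^(4 × 18)
Growth factor: (1 + 0.0993/4)^72 = 5.8449286
A = $18,638.29 × 5.8449286
A = $108,939.47

A = P(1 + r/n)^(nt) = $108,939.47


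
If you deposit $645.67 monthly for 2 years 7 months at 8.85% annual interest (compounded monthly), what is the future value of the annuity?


Future value of an ordinary annuity: FV = PMT × ((1 + r)^n − 1) / r
Monthly rate r = 0.0885/12 = 0.007375, n = 31
FV = $645.67 × ((1 + 0.0885/12)^31 − 1) / (0.0885/12)
FV = $645.67 × 34.687002
FV = $22,396.36

FV = PMT × ((1+r)^n - 1)/r = $22,396.36


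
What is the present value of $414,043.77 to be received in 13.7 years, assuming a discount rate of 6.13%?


Present value formula: PV = FV / (1 + r)^t
PV = $414,043.77 / (1 + 0.0613)^13.7
PV = $414,043.77 / 2.25934655
PV = $183,258.19

PV = FV / (1 + r)^t = $183,258.19


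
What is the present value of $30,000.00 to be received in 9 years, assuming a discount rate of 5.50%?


Present value formula: PV = FV / (1 + r)^t
PV = $30,000.00 / (1 + 0.055)^9
PV = $30,000.00 / 1.619094
PV = $18,528.88

PV = FV / (1 + r)^t = $18,528.88


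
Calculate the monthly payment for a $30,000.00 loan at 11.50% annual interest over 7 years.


Loan payment formula: PMT = PV × r / (1 − (1 + r)^(−n))
Monthly rate r = 0.115/12 ≈ 0.00958333, n = 84 months
Denominator: 1 − (1 + 0.115/12)^(−84) = 0.551195
PMT = $30,000.00 × (0.115/12) / 0.551195
PMT = $521.59 per month

PMT = PV × r / (1-(1+r)^(-n)) = $521.59/month


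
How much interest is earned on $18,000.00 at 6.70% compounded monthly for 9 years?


Compound interest earned = final amount − principal.
A = P(1 + r/n)^(nt) = $18,000.00 × (1 + 0.067/12)^(12 × 9) = $32,841.55
Interest = A − P = $32,841.55 − $18,000.00 = $14,841.55

Interest = A - P = $14,841.55


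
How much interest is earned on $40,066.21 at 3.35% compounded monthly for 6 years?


Compound interest earned = final amount − principal.
A = P(1 + r/n)^(nt) = $40,066.21 × (1 + 0.0335/12)^(12 × 6) = $48,972.22
Interest = A − P = $48,972.22 − $40,066.21 = $8,906.01

Interest = A - P = $8,906.01


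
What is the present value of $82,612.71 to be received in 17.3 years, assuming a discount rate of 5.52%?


Present value formula: PV = FV / (1 + r)^t
PV = $82,612.71 / (1 + 0.0552)^17.3
PV = $82,612.71 / 2.5333298
PV = $32,610.33

PV = FV / (1 + r)^t = $32,610.33


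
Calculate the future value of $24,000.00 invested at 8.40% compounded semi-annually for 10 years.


Compound interest formula: A = P(1 + r/n)^(nt)
A = $24,000.00 × (1 + 0.084/2)^(2 × 10)
Growth factor: (1 + 0.084/2)^20 = 2.2769546
A = $24,000.00 × 2.2769546
A = $54,646.91

A = P(1 + r/n)^(nt) = $54,646.91


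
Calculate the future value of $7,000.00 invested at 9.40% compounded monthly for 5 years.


Compound interest formula: A = P(1 + r/n)^(nt)
A = $7,000.00 × (1 + 0.094/12)^(12 × 5)
Growth factor: (1 + 0.094/12)^60 = 1.597067
A = $7,000.00 × 1.597067
A = $11,179.47

A = P(1 + r/n)^(nt) = $11,179.47


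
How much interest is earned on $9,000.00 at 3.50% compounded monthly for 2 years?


Compound interest earned = final amount − principal.
A = P(1 + r/n)^(nt) = $9,000.00 × (1 + 0.035/12)^(12 × 2) = $9,651.59
Interest = A − P = $9,651.59 − $9,000.00 = $651.59

Interest = A - P = $651.59


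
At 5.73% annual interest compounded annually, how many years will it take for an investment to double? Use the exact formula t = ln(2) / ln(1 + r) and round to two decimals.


Doubling condition: (1 + r)^t = 2
Take ln of both sides: t × ln(1 + r) = ln(2)
t = ln(2) / ln(1 + r)
t = 0.693147 / 0.055718
t = 12.44

t = ln(2) / ln(1 + r) = 12.44 years


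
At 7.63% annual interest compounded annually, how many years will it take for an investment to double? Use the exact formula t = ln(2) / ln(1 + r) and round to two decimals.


Doubling condition: (1 + r)^t = 2
Take ln of both sides: t × ln(1 + r) = ln(2)
t = ln(2) / ln(1 + r)
t = 0.693147 / 0.073529
t = 9.43

t = ln(2) / ln(1 + r) = 9.43 years


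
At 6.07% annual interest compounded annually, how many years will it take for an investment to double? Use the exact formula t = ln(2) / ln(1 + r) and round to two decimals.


Doubling condition: (1 + r)^t = 2
Take ln of both sides: t × ln(1 + r) = ln(2)
t = ln(2) / ln(1 + r)
t = 0.693147 / 0.058929
t = 11.76

t = ln(2) / ln(1 + r) = 11.76 years


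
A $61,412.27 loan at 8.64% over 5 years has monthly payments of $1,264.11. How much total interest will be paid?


Total paid over the life of the loan = PMT × n.
Total paid = $1,264.11 × 60 = $75,846.60
Total interest = total paid − principal = $75,846.60 − $61,412.27 = $14,434.33

Total interest = (PMT × n) - PV = $14,434.33


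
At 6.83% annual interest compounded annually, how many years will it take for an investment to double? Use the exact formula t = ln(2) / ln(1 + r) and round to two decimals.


Doubling condition: (1 + r)^t = 2
Take ln of both sides: t × ln(1 + r) = ln(2)
t = ln(2) / ln(1 + r)
t = 0.693147 / 0.066069
t = 10.49

t = ln(2) / ln(1 + r) = 10.49 years


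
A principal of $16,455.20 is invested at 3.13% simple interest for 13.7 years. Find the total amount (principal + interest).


Total amount formula: A = P(1 + rt) = P + P·r·t
Interest: I = P × r × t = $16,455.20 × 0.0313 × 13.7 = $7,056.15
A = P + I = $16,455.20 + $7,056.15 = $23,511.35

A = P + I = P(1 + rt) = $23,511.35


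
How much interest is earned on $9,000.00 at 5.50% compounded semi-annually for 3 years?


Compound interest earned = final amount − principal.
A = P(1 + r/n)^(nt) = $9,000.00 × (1 + 0.055/2)^(2 × 3) = $10,590.92
Interest = A − P = $10,590.92 − $9,000.00 = $1,590.92

Interest = A - P = $1,590.92


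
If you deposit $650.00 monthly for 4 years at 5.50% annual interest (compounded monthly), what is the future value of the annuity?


Future value of an ordinary annuity: FV = PMT × ((1 + r)^n − 1) / r
Monthly rate r = 0.055/12 ≈ 0.00458333, n = 48
FV = $650.00 × ((1 + 0.055/12)^48 − 1) / (0.055/12)
FV = $650.00 × 53.552852
FV = $34,809.35

FV = PMT × ((1+r)^n - 1)/r = $34,809.35


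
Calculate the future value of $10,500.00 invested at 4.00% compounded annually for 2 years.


Compound interest formula: A = P(1 + r/n)^(nt)
A = $10,500.00 × (1 + 0.04/1)^(1 × 2)
Growth factor: (1 + 0.04/1)^2 = 1.081600
A = $10,500.00 × 1.081600
A = $11,356.80

A = P(1 + r/n)^(nt) = $11,356.80


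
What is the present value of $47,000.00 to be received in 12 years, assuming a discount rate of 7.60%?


Present value formula: PV = FV / (1 + r)^t
PV = $47,000.00 / (1 + 0.076)^12
PV = $47,000.00 / 2.4085034
PV = $19,514.19

PV = FV / (1 + r)^t = $19,514.19


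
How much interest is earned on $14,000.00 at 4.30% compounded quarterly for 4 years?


Compound interest earned = final amount − principal.
A = P(1 + r/n)^(nt) = $14,000.00 × (1 + 0.043/4)^(4 × 4) = $16,612.23
Interest = A − P = $16,612.23 − $14,000.00 = $2,612.23

Interest = A - P = $2,612.23


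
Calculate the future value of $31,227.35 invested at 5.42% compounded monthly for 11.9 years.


Compound interest formula: A = P(1 + r/n)^(nt)
A = $31,227.35 × (1 + 0.0542/12)^(12 × 11.9)
Growth factor: (1 + 0.0542/12)^142.8 = 1.903183
A = $31,227.35 × 1.903183
A = $59,431.36

A = P(1 + r/n)^(nt) = $59,431.36


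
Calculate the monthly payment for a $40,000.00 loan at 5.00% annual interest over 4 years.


Loan payment formula: PMT = PV × r / (1 − (1 + r)^(−n))
Monthly rate r = 0.05/12 ≈ 0.00416667, n = 48 months
Denominator: 1 − (1 + 0.05/12)^(−48) = 0.180929
PMT = $40,000.00 × (0.05/12) / 0.180929
PMT = $921.17 per month

PMT = PV × r / (1-(1+r)^(-n)) = $921.17/month


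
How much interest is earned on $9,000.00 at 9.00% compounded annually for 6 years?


Compound interest earned = final amount − principal.
A = P(1 + r/n)^(nt) = $9,000.00 × (1 + 0.09/1)^(1 × 6) = $15,093.90
Interest = A − P = $15,093.90 − $9,000.00 = $6,093.90

Interest = A - P = $6,093.90


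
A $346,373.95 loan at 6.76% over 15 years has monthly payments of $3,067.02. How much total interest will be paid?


Total paid over the life of the loan = PMT × n.
Total paid = $3,067.02 × 180 = $552,063.60
Total interest = total paid − principal = $552,063.60 − $346,373.95 = $205,689.65

Total interest = (PMT × n) - PV = $205,689.65


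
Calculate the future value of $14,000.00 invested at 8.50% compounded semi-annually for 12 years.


Compound interest formula: A = P(1 + r/n)^(nt)
A = $14,000.00 × (1 + 0.085/2)^(2 × 12)
Growth factor: (1 + 0.085/2)^24 = 2.715348
A = $14,000.00 × 2.715348
A = $38,014.87

A = P(1 + r/n)^(nt) = $38,014.87


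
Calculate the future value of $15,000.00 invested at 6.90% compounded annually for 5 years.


Compound interest formula: A = P(1 + r/n)^(nt)
A = $15,000.00 × (1 + 0.069/1)^(1 × 5)
Growth factor: (1 + 0.069/1)^5 = 1.396010
A = $15,000.00 × 1.396010
A = $20,940.15

A = P(1 + r/n)^(nt) = $20,940.15


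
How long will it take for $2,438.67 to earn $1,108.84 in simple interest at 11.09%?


Rearrange the simple interest formula for t:
I = P × r × t  ⇒  t = I / (P × r)
t = $1,108.84 / ($2,438.67 × 0.1109)
t = 4.1

t = I/(P×r) = 4.1 years


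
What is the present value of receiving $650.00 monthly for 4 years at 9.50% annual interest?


Present value of an ordinary annuity: PV = PMT × (1 − (1 + r)^(−n)) / r
Monthly rate r = 0.095/12 ≈ 0.00791667, n = 48
PV = $650.00 × (1 − (1 + 0.095/12)^(−48)) / (0.095/12)
PV = $650.00 × 39.803947
PV = $25,872.57

PV = PMT × (1-(1+r)^(-n))/r = $25,872.57


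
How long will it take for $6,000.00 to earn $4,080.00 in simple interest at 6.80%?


Rearrange the simple interest formula for t:
I = P × r × t  ⇒  t = I / (P × r)
t = $4,080.00 / ($6,000.00 × 0.068)
t = 10

t = I/(P×r) = 10 years


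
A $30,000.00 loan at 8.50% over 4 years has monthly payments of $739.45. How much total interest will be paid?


Total paid over the life of the loan = PMT × n.
Total paid = $739.45 × 48 = $35,493.60
Total interest = total paid − principal = $35,493.60 − $30,000.00 = $5,493.60

Total interest = (PMT × n) - PV = $5,493.60


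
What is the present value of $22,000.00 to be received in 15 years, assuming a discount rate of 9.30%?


Present value formula: PV = FV / (1 + r)^t
PV = $22,000.00 / (1 + 0.093)^15
PV = $22,000.00 / 3.795792
PV = $5,795.89

PV = FV / (1 + r)^t = $5,795.89


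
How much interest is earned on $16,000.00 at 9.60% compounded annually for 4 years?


Compound interest earned = final amount − principal.
A = P(1 + r/n)^(nt) = $16,000.00 × (1 + 0.096/1)^(1 × 4) = $23,086.72
Interest = A − P = $23,086.72 − $16,000.00 = $7,086.72

Interest = A - P = $7,086.72


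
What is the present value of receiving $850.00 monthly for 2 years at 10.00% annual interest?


Present value of an ordinary annuity: PV = PMT × (1 − (1 + r)^(−n)) / r
Monthly rate r = 0.1/12 ≈ 0.00833333, n = 24
PV = $850.00 × (1 − (1 + 0.1/12)^(−24)) / (0.1/12)
PV = $850.00 × 21.670855
PV = $18,420.23

PV = PMT × (1-(1+r)^(-n))/r = $18,420.23


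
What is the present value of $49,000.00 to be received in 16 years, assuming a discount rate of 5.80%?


Present value formula: PV = FV / (1 + r)^t
PV = $49,000.00 / (1 + 0.058)^16
PV = $49,000.00 / 2.464738
PV = $19,880.41

PV = FV / (1 + r)^t = $19,880.41


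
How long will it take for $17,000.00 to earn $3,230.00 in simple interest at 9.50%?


Rearrange the simple interest formula for t:
I = P × r × t  ⇒  t = I / (P × r)
t = $3,230.00 / ($17,000.00 × 0.095)
t = 2

t = I/(P×r) = 2 years


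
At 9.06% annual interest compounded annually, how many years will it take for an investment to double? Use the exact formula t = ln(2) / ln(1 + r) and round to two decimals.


Doubling condition: (1 + r)^t = 2
Take ln of both sides: t × ln(1 + r) = ln(2)
t = ln(2) / ln(1 + r)
t = 0.693147 / 0.086728
t = 7.99

t = ln(2) / ln(1 + r) = 7.99 years


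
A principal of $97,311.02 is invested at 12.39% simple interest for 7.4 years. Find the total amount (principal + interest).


Total amount formula: A = P(1 + rt) = P + P·r·t
Interest: I = P × r × t = $97,311.02 × 0.1239 × 7.4 = $89,220.58
A = P + I = $97,311.02 + $89,220.58 = $186,531.60

A = P + I = P(1 + rt) = $186,531.60


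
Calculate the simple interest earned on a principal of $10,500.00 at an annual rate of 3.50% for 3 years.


Simple interest formula: I = P × r × t
I = $10,500.00 × 0.035 × 3
I = $1,102.50

I = P × r × t = $1,102.50


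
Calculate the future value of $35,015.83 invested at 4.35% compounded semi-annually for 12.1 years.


Compound interest formula: A = P(1 + r/n)^(nt)
A = $35,015.83 × (1 + 0.0435/2)^(2 × 12.1)
Growth factor: (1 + 0.0435/2)^24.2 = 1.6832183
A = $35,015.83 × 1.6832183
A = $58,939.29

A = P(1 + r/n)^(nt) = $58,939.29


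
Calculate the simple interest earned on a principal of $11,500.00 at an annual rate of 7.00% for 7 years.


Simple interest formula: I = P × r × t
I = $11,500.00 × 0.07 × 7
I = $5,635.00

I = P × r × t = $5,635.00


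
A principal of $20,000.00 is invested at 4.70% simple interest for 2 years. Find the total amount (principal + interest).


Total amount formula: A = P(1 + rt) = P + P·r·t
Interest: I = P × r × t = $20,000.00 × 0.047 × 2 = $1,880.00
A = P + I = $20,000.00 + $1,880.00 = $21,880.00

A = P + I = P(1 + rt) = $21,880.00


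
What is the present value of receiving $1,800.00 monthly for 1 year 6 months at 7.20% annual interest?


Present value of an ordinary annuity: PV = PMT × (1 − (1 + r)^(−n)) / r
Monthly rate r = 0.072/12 = 0.006, n = 18
PV = $1,800.00 × (1 − (1 + 0.072/12)^(−18)) / (0.072/12)
PV = $1,800.00 × 17.013781
PV = $30,624.81

PV = PMT × (1-(1+r)^(-n))/r = $30,624.81


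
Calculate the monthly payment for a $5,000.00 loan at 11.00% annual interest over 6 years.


Loan payment formula: PMT = PV × r / (1 − (1 + r)^(−n))
Monthly rate r = 0.11/12 ≈ 0.00916667, n = 72 months
Denominator: 1 − (1 + 0.11/12)^(−72) = 0.481592
PMT = $5,000.00 × (0.11/12) / 0.481592
PMT = $95.17 per month

PMT = PV × r / (1-(1+r)^(-n)) = $95.17/month


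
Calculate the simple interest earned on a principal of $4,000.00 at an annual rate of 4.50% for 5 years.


Simple interest formula: I = P × r × t
I = $4,000.00 × 0.045 × 5
I = $900.00

I = P × r × t = $900.00


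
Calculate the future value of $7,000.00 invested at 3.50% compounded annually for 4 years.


Compound interest formula: A = P(1 + r/n)^(nt)
A = $7,000.00 × (1 + 0.035/1)^(1 × 4)
Growth factor: (1 + 0.035/1)^4 = 1.147523
A = $7,000.00 × 1.147523
A = $8,032.66

A = P(1 + r/n)^(nt) = $8,032.66


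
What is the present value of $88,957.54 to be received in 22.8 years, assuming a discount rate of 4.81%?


Present value formula: PV = FV / (1 + r)^t
PV = $88,957.54 / (1 + 0.0481)^22.8
PV = $88,957.54 / 2.918650
PV = $30,479.00

PV = FV / (1 + r)^t = $30,479.00


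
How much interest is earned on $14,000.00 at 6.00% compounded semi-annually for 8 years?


Compound interest earned = final amount − principal.
A = P(1 + r/n)^(nt) = $14,000.00 × (1 + 0.06/2)^(2 × 8) = $22,465.89
Interest = A − P = $22,465.89 − $14,000.00 = $8,465.89

Interest = A - P = $8,465.89


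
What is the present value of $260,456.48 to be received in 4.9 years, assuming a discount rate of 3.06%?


Present value formula: PV = FV / (1 + r)^t
PV = $260,456.48 / (1 + 0.0306)^4.9
PV = $260,456.48 / 1.15915544
PV = $224,695.04

PV = FV / (1 + r)^t = $224,695.04


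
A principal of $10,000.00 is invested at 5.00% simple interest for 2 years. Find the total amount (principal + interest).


Total amount formula: A = P(1 + rt) = P + P·r·t
Interest: I = P × r × t = $10,000.00 × 0.05 × 2 = $1,000.00
A = P + I = $10,000.00 + $1,000.00 = $11,000.00

A = P + I = P(1 + rt) = $11,000.00


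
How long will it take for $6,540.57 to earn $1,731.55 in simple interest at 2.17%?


Rearrange the simple interest formula for t:
I = P × r × t  ⇒  t = I / (P × r)
t = $1,731.55 / ($6,540.57 × 0.0217)
t = 12.2

t = I/(P×r) = 12.2 years


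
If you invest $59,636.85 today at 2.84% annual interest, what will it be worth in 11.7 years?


Future value formula: FV = PV × (1 + r)^t
FV = $59,636.85 × (1 + 0.0284)^11.7
FV = $59,636.85 × 1.3877019
FV = $82,758.17

FV = PV × (1 + r)^t = $82,758.17


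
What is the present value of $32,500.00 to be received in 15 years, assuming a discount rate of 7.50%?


Present value formula: PV = FV / (1 + r)^t
PV = $32,500.00 / (1 + 0.075)^15
PV = $32,500.00 / 2.958877
PV = $10,983.90

PV = FV / (1 + r)^t = $10,983.90


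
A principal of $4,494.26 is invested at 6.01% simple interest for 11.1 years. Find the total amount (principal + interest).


Total amount formula: A = P(1 + rt) = P + P·r·t
Interest: I = P × r × t = $4,494.26 × 0.0601 × 11.1 = $2,998.17
A = P + I = $4,494.26 + $2,998.17 = $7,492.43

A = P + I = P(1 + rt) = $7,492.43


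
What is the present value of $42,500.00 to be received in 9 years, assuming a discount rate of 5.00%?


Present value formula: PV = FV / (1 + r)^t
PV = $42,500.00 / (1 + 0.05)^9
PV = $42,500.00 / 1.551328
PV = $27,395.88

PV = FV / (1 + r)^t = $27,395.88


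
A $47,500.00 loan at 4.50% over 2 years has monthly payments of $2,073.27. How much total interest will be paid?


Total paid over the life of the loan = PMT × n.
Total paid = $2,073.27 × 24 = $49,758.48
Total interest = total paid − principal = $49,758.48 − $47,500.00 = $2,258.48

Total interest = (PMT × n) - PV = $2,258.48


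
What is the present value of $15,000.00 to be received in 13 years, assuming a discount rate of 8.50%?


Present value formula: PV = FV / (1 + r)^t
PV = $15,000.00 / (1 + 0.085)^13
PV = $15,000.00 / 2.887930
PV = $5,194.03

PV = FV / (1 + r)^t = $5,194.03


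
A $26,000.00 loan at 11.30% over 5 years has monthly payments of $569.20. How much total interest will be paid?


Total paid over the life of the loan = PMT × n.
Total paid = $569.20 × 60 = $34,152.00
Total interest = total paid − principal = $34,152.00 − $26,000.00 = $8,152.00

Total interest = (PMT × n) - PV = $8,152.00


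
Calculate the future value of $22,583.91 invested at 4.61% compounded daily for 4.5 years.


Compound interest formula: A = P(1 + r/n)^(nt)
A = $22,583.91 × (1 + 0.0461/365)^(365 × 4.5)
Growth factor: (1 + 0.0461/365)^1642.5 = 1.230520
A = $22,583.91 × 1.230520
A = $27,789.95

A = P(1 + r/n)^(nt) = $27,789.95


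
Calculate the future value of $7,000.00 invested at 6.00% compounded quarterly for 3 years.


Compound interest formula: A = P(1 + r/n)^(nt)
A = $7,000.00 × (1 + 0.06/4)^(4 × 3)
Growth factor: (1 + 0.06/4)^12 = 1.195618
A = $7,000.00 × 1.195618
A = $8,369.33

A = P(1 + r/n)^(nt) = $8,369.33


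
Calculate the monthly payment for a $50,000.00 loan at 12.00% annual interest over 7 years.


Loan payment formula: PMT = PV × r / (1 − (1 + r)^(−n))
Monthly rate r = 0.12/12 = 0.01, n = 84 months
Denominator: 1 − (1 + 0.12/12)^(−84) = 0.566485
PMT = $50,000.00 × (0.12/12) / 0.566485
PMT = $882.64 per month

PMT = PV × r / (1-(1+r)^(-n)) = $882.64/month


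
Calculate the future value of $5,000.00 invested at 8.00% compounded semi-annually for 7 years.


Compound interest formula: A = P(1 + r/n)^(nt)
A = $5,000.00 × (1 + 0.08/2)^(2 × 7)
Growth factor: (1 + 0.08/2)^14 = 1.731676
A = $5,000.00 × 1.731676
A = $8,658.38

A = P(1 + r/n)^(nt) = $8,658.38


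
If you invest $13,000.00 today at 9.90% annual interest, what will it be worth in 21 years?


Future value formula: FV = PV × (1 + r)^t
FV = $13,000.00 × (1 + 0.099)^21
FV = $13,000.00 × 7.260249
FV = $94,383.24

FV = PV × (1 + r)^t = $94,383.24


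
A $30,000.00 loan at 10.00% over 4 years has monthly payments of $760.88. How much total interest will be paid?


Total paid over the life of the loan = PMT × n.
Total paid = $760.88 × 48 = $36,522.24
Total interest = total paid − principal = $36,522.24 − $30,000.00 = $6,522.24

Total interest = (PMT × n) - PV = $6,522.24


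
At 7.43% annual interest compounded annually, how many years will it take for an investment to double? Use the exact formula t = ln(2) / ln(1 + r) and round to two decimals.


Doubling condition: (1 + r)^t = 2
Take ln of both sides: t × ln(1 + r) = ln(2)
t = ln(2) / ln(1 + r)
t = 0.693147 / 0.071669
t = 9.67

t = ln(2) / ln(1 + r) = 9.67 years


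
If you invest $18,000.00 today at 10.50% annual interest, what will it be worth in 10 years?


Future value formula: FV = PV × (1 + r)^t
FV = $18,000.00 × (1 + 0.105)^10
FV = $18,000.00 × 2.714081
FV = $48,853.46

FV = PV × (1 + r)^t = $48,853.46


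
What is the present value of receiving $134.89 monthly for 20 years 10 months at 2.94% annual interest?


Present value of an ordinary annuity: PV = PMT × (1 − (1 + r)^(−n)) / r
Monthly rate r = 0.0294/12 = 0.00245, n = 250
PV = $134.89 × (1 − (1 + 0.0294/12)^(−250)) / (0.0294/12)
PV = $134.89 × 186.775370
PV = $25,194.13

PV = PMT × (1-(1+r)^(-n))/r = $25,194.13


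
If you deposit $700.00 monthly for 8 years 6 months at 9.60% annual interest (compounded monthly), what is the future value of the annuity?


Future value of an ordinary annuity: FV = PMT × ((1 + r)^n − 1) / r
Monthly rate r = 0.096/12 = 0.008, n = 102
FV = $700.00 × ((1 + 0.096/12)^102 − 1) / (0.096/12)
FV = $700.00 × 156.763211
FV = $109,734.25

FV = PMT × ((1+r)^n - 1)/r = $109,734.25


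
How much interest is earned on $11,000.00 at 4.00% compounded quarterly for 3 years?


Compound interest earned = final amount − principal.
A = P(1 + r/n)^(nt) = $11,000.00 × (1 + 0.04/4)^(4 × 3) = $12,395.08
Interest = A − P = $12,395.08 − $11,000.00 = $1,395.08

Interest = A - P = $1,395.08


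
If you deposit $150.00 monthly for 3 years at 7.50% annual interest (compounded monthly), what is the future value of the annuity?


Future value of an ordinary annuity: FV = PMT × ((1 + r)^n − 1) / r
Monthly rate r = 0.075/12 = 0.00625, n = 36
FV = $150.00 × ((1 + 0.075/12)^36 − 1) / (0.075/12)
FV = $150.00 × 40.231382
FV = $6,034.71

FV = PMT × ((1+r)^n - 1)/r = $6,034.71


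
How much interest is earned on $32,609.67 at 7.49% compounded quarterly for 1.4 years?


Compound interest earned = final amount − principal.
A = P(1 + r/n)^(nt) = $32,609.67 × (1 + 0.0749/4)^(4 × 1.4) = $36,179.74
Interest = A − P = $36,179.74 − $32,609.67 = $3,570.07

Interest = A - P = $3,570.07


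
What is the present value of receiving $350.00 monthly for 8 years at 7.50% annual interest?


Present value of an ordinary annuity: PV = PMT × (1 − (1 + r)^(−n)) / r
Monthly rate r = 0.075/12 = 0.00625, n = 96
PV = $350.00 × (1 − (1 + 0.075/12)^(−96)) / (0.075/12)
PV = $350.00 × 72.026024
PV = $25,209.11

PV = PMT × (1-(1+r)^(-n))/r = $25,209.11


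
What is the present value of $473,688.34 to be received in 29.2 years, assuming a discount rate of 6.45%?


Present value formula: PV = FV / (1 + r)^t
PV = $473,688.34 / (1 + 0.0645)^29.2
PV = $473,688.34 / 6.203738
PV = $76,355.31

PV = FV / (1 + r)^t = $76,355.31


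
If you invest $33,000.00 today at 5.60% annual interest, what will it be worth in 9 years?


Future value formula: FV = PV × (1 + r)^t
FV = $33,000.00 × (1 + 0.056)^9
FV = $33,000.00 × 1.6329589
FV = $53,887.64

FV = PV × (1 + r)^t = $53,887.64


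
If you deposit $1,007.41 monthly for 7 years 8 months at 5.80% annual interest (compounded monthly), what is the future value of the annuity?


Future value of an ordinary annuity: FV = PMT × ((1 + r)^n − 1) / r
Monthly rate r = 0.058/12 ≈ 0.00483333, n = 92
FV = $1,007.41 × ((1 + 0.058/12)^92 − 1) / (0.058/12)
FV = $1,007.41 × 115.510352
FV = $116,366.28

FV = PMT × ((1+r)^n - 1)/r = $116,366.28


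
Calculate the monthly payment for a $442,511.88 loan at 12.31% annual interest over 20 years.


Loan payment formula: PMT = PV × r / (1 − (1 + r)^(−n))
Monthly rate r = 0.1231/12 ≈ 0.01025833, n = 240 months
Denominator: 1 − (1 + 0.1231/12)^(−240) = 0.913660
PMT = $442,511.88 × (0.1231/12) / 0.913660
PMT = $4,968.41 per month

PMT = PV × r / (1-(1+r)^(-n)) = $4,968.41/month


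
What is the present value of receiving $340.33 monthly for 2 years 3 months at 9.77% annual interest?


Present value of an ordinary annuity: PV = PMT × (1 − (1 + r)^(−n)) / r
Monthly rate r = 0.0977/12 ≈ 0.00814167, n = 27
PV = $340.33 × (1 − (1 + 0.0977/12)^(−27)) / (0.0977/12)
PV = $340.33 × 24.150587
PV = $8,219.17

PV = PMT × (1-(1+r)^(-n))/r = $8,219.17
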